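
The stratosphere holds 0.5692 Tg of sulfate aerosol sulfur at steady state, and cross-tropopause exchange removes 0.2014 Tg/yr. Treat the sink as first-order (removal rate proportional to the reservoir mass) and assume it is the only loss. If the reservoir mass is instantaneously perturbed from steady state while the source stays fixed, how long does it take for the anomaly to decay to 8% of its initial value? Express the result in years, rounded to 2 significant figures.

7.1 yr

For a linear reservoir the anomaly decays as exp(−t/τ) with τ = M/F = 0.5692/0.2014 = 2.826 yr.
exp(−t/τ) = 0.08 ⇒ t = −τ ln(0.08) = 2.826 × 2.526 = 7.138 yr.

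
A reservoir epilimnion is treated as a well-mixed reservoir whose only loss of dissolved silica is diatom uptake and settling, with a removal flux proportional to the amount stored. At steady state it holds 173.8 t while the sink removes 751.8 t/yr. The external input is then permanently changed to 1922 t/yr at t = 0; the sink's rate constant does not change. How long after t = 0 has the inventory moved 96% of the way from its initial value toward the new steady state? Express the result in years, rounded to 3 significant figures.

τ = M₀/F₀ = 173.8/751.8 = 0.2312 yr.
The remaining gap fraction is e^(−t/τ); 96% covered ⇒ e^(−t/τ) = 0.0400.
t = −τ ln(0.0400) = 0.2312 × 3.219 = 0.7441 yr.

0.744 yr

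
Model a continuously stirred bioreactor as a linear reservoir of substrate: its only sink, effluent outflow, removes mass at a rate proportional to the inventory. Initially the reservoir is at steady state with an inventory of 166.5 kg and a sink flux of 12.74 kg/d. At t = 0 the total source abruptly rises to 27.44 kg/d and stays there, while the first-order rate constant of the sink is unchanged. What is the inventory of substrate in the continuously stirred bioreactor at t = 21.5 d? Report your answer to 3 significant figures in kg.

322 kg

τ = M₀/F₀ = 166.5/12.74 = 13.07 d; rate constant k = 1/τ.
New steady state M_∞ = F₁/k = F₁·τ = 27.44 × 13.07 = 358.62 kg.
M(t) = M_∞ + (M₀ − M_∞)·e^(−t/τ); t/τ = 21.5/13.07 = 1.645, so e^(−t/τ) = 0.1930.
M(t) = 358.62 − 192.1 × 0.1930 = 321.54 kg.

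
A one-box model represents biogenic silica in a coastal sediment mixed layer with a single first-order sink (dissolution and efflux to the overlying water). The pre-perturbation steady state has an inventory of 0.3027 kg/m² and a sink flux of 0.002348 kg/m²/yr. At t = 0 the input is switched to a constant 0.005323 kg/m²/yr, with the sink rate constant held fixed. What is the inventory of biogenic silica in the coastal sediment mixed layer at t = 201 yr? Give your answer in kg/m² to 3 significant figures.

0.606 kg/m²

τ = M₀/F₀ = 0.3027/0.002348 = 128.9 yr; rate constant k = 1/τ.
New steady state M_∞ = F₁/k = F₁·τ = 0.005323 × 128.9 = 0.68623 kg/m².
M(t) = M_∞ + (M₀ − M_∞)·e^(−t/τ); t/τ = 201/128.9 = 1.559, so e^(−t/τ) = 0.2103.
M(t) = 0.68623 − 0.3835 × 0.2103 = 0.60557 kg/m².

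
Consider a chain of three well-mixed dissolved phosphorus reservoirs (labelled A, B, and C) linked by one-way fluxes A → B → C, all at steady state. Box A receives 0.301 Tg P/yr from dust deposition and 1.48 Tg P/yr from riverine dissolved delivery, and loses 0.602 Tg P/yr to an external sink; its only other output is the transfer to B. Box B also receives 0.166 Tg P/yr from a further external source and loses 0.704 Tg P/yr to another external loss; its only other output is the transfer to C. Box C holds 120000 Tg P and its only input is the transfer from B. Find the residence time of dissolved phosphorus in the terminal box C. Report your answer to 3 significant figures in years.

Box A: F(A→B) = (0.301 + 1.48) − 0.602 = 1.1790 Tg P/yr.
Box B: F(B→C) = (1.1790 + 0.166) − 0.704 = 0.64100 Tg P/yr.
Box C throughput = its input = 0.64100 Tg P/yr; τ = 120000 / 0.64100 = 187200 yr.

187000 yr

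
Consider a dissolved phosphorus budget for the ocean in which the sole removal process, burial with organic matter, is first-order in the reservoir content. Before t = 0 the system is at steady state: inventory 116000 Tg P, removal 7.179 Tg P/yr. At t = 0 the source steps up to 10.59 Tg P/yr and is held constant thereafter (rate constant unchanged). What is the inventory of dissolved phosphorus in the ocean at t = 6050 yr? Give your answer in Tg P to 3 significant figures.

133000 Tg P

Residence time τ = M₀/F₀ = 16160 yr. The eventual steady state is M_∞ = M₀·(F₁/F₀) = 116000 × 10.59/7.179 = 171120 Tg P.
The anomaly ΔM(t) = M(t) − M_∞ decays as ΔM₀·e^(−t/τ) with ΔM₀ = 116000 − 171120 = −55120 Tg P.
At t = 6050 yr, e^(−t/τ) = e^(−0.3744) = 0.6877, so ΔM = −37900 Tg P and M = 171120 − 37900 = 133210 Tg P.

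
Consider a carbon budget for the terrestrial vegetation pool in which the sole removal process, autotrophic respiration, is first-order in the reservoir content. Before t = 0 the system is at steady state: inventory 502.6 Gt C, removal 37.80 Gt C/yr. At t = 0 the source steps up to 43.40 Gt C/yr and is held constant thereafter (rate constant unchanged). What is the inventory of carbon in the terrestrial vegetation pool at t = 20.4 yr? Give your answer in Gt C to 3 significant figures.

The sink rate constant is k = F₀/M₀ = 37.80/502.6 = 0.07521 yr⁻¹.
Solving dM/dt = F₁ − kM with M(0) = M₀ gives M(t) = F₁/k + (M₀ − F₁/k)·e^(−kt).
F₁/k = 43.40/0.07521 = 577.06 Gt C; kt = 0.07521 × 20.4 = 1.534, e^(−kt) = 0.2156.
M(20.4) = 577.06 + (502.6 − 577.06) × 0.2156 = 577.06 − 16.05 = 561.00 Gt C.

561 Gt C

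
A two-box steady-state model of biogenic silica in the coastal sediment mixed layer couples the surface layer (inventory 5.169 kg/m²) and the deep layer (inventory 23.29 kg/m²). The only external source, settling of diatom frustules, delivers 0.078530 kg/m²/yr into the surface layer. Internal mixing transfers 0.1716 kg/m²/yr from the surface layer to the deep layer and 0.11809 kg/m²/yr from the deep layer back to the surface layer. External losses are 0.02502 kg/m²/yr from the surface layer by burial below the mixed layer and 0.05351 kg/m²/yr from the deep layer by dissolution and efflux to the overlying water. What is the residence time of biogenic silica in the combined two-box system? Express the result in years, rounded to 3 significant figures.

Treat the two boxes together as one reservoir: the mixing fluxes between them are internal recycling, so τ = ΣM / Σ(external losses).
M_total = 5.169 + 23.29 = 28.459 kg/m².
ΣF_external_out = 0.02502 + 0.05351 = 0.078530 kg/m²/yr.
τ = M_total / ΣF_ext = 28.459 / 0.078530 = 362.4 yr.

362 yr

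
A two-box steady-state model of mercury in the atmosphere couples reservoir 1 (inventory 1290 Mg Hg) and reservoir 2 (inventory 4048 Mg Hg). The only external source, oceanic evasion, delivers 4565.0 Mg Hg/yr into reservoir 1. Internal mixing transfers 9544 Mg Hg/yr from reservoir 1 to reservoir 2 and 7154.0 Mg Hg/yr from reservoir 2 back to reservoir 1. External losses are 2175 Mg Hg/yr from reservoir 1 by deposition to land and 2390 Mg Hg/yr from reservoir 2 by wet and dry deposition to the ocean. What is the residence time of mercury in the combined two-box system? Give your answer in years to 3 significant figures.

Treat the two boxes together as one reservoir: the mixing fluxes between them are internal recycling, so τ = ΣM / Σ(external losses).
M_total = 1290 + 4048 = 5338.0 Mg Hg.
ΣF_external_out = 2175 + 2390 = 4565.0 Mg Hg/yr.
τ = M_total / ΣF_ext = 5338.0 / 4565.0 = 1.169 yr.

1.17 yr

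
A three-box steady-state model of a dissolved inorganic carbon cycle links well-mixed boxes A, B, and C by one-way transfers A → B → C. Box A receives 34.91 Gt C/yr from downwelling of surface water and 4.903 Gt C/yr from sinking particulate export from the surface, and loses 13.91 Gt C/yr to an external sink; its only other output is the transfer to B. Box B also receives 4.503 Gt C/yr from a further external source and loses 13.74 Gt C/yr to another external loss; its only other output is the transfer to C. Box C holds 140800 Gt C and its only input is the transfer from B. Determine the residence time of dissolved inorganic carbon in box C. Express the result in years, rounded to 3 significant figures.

Box A: F(A→B) = (34.91 + 4.903) − 13.91 = 25.903 Gt C/yr.
Box B: F(B→C) = (25.903 + 4.503) − 13.74 = 16.666 Gt C/yr.
Box C throughput = its input = 16.666 Gt C/yr; τ = 140800 / 16.666 = 8448 yr.

8450 yr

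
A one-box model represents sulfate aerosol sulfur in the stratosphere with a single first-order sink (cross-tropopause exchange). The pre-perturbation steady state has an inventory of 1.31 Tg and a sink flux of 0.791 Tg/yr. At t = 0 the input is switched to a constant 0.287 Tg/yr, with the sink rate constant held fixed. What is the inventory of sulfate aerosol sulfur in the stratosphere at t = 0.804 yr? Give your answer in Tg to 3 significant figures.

0.989 Tg

The sink rate constant is k = F₀/M₀ = 0.791/1.31 = 0.6038 yr⁻¹.
Solving dM/dt = F₁ − kM with M(0) = M₀ gives M(t) = F₁/k + (M₀ − F₁/k)·e^(−kt).
F₁/k = 0.287/0.6038 = 0.47531 Tg; kt = 0.6038 × 0.804 = 0.4855, e^(−kt) = 0.6154.
M(0.804) = 0.47531 + (1.31 − 0.47531) × 0.6154 = 0.47531 + 0.5137 = 0.98899 Tg.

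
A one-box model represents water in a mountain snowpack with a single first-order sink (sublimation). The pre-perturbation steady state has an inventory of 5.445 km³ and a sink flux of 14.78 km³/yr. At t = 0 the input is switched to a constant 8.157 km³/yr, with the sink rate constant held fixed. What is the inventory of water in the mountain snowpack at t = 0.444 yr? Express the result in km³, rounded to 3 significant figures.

τ = M₀/F₀ = 5.445/14.78 = 0.3684 yr; rate constant k = 1/τ.
New steady state M_∞ = F₁/k = F₁·τ = 8.157 × 0.3684 = 3.0051 km³.
M(t) = M_∞ + (M₀ − M_∞)·e^(−t/τ); t/τ = 0.444/0.3684 = 1.205, so e^(−t/τ) = 0.2996.
M(t) = 3.0051 + 2.440 × 0.2996 = 3.7361 km³.

3.74 km³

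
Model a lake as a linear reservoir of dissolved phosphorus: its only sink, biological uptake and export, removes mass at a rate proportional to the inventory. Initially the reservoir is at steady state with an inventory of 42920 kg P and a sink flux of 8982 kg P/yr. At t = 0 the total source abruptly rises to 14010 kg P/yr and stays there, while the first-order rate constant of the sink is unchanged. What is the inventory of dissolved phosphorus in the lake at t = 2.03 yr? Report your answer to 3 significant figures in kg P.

51200 kg P

τ = M₀/F₀ = 42920/8982 = 4.778 yr; rate constant k = 1/τ.
New steady state M_∞ = F₁/k = F₁·τ = 14010 × 4.778 = 66946 kg P.
M(t) = M_∞ + (M₀ − M_∞)·e^(−t/τ); t/τ = 2.03/4.778 = 0.4248, so e^(−t/τ) = 0.6539.
M(t) = 66946 − 24030 × 0.6539 = 51236 kg P.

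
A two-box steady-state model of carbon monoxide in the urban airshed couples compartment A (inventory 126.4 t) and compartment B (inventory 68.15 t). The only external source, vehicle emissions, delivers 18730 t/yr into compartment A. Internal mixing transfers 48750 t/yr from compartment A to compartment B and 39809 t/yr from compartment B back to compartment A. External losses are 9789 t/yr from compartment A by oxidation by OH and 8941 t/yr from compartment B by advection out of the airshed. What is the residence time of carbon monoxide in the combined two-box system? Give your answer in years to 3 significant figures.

0.0104 yr

Residence time in the combined system uses the total inventory and the total *external* removal — internal exchanges between the two boxes cancel.
M_total = 126.4 + 68.15 = 194.55 t.
ΣF_external_out = 9789 + 8941 = 18730 t/yr.
τ = M_total / ΣF_ext = 194.55 / 18730 = 0.01039 yr.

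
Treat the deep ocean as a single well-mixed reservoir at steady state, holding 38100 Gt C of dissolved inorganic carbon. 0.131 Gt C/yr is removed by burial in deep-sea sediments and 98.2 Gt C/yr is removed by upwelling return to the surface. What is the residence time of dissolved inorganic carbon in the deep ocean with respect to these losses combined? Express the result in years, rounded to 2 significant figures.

390 yr

Total removal = 0.1310 + 98.20 = 98.331 Gt C/yr.
τ = M / ΣF_out = 38100 / 98.331 = 387.5 yr.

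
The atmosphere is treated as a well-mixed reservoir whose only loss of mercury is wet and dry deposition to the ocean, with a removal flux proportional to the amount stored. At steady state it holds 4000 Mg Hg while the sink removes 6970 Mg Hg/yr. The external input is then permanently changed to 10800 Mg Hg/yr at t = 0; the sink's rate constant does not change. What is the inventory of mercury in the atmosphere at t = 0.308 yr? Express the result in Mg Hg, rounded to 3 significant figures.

τ = M₀/F₀ = 4000/6970 = 0.5739 yr; rate constant k = 1/τ.
New steady state M_∞ = F₁/k = F₁·τ = 10800 × 0.5739 = 6198.0 Mg Hg.
M(t) = M_∞ + (M₀ − M_∞)·e^(−t/τ); t/τ = 0.308/0.5739 = 0.5367, so e^(−t/τ) = 0.5847.
M(t) = 6198.0 − 2198 × 0.5847 = 4912.9 Mg Hg.

4910 Mg Hg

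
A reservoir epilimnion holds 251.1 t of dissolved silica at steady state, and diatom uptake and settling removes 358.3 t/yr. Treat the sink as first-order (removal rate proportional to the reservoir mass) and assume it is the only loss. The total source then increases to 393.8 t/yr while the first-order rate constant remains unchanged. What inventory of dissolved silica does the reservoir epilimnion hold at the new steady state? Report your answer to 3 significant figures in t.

Rate constant k = F/M = 358.3 / 251.1 = 1.427 yr⁻¹.
At the new steady state, source = k·M_new ⇒ M_new = 393.8 / 1.427 = 276.0 t.
(Equivalently M_new = M × F_new/F_old = 251.1 × 393.8/358.3.)

276 t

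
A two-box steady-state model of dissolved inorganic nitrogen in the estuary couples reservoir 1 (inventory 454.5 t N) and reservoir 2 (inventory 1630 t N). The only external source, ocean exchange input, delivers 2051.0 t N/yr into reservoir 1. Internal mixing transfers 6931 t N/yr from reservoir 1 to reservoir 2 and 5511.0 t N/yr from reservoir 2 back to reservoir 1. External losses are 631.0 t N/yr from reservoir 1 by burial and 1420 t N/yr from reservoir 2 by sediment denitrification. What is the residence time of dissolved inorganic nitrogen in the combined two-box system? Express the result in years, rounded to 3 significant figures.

Residence time in the combined system uses the total inventory and the total *external* removal — internal exchanges between the two boxes cancel.
M_total = 454.5 + 1630 = 2084.5 t N.
ΣF_external_out = 631.0 + 1420 = 2051.0 t N/yr.
τ = M_total / ΣF_ext = 2084.5 / 2051.0 = 1.016 yr.

1.02 yr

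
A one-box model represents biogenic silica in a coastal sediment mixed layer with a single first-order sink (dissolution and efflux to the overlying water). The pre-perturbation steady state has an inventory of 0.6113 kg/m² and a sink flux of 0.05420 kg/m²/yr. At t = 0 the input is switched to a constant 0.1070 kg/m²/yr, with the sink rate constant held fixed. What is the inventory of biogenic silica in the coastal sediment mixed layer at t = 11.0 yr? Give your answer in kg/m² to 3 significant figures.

Residence time τ = M₀/F₀ = 11.28 yr. The eventual steady state is M_∞ = M₀·(F₁/F₀) = 0.6113 × 0.1070/0.05420 = 1.2068 kg/m².
The anomaly ΔM(t) = M(t) − M_∞ decays as ΔM₀·e^(−t/τ) with ΔM₀ = 0.6113 − 1.2068 = −0.5955 kg/m².
At t = 11.0 yr, e^(−t/τ) = e^(−0.9753) = 0.3771, so ΔM = −0.2246 kg/m² and M = 1.2068 − 0.2246 = 0.98226 kg/m².

0.982 kg/m²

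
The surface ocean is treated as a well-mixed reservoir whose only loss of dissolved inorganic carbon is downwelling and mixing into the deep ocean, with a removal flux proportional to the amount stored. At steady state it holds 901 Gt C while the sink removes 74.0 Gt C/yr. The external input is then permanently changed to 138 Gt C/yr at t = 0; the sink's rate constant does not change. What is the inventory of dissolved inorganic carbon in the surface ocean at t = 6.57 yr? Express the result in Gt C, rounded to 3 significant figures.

Residence time τ = M₀/F₀ = 12.18 yr. The eventual steady state is M_∞ = M₀·(F₁/F₀) = 901 × 138/74.0 = 1680.2 Gt C.
The anomaly ΔM(t) = M(t) − M_∞ decays as ΔM₀·e^(−t/τ) with ΔM₀ = 901 − 1680.2 = −779.2 Gt C.
At t = 6.57 yr, e^(−t/τ) = e^(−0.5396) = 0.5830, so ΔM = −454.3 Gt C and M = 1680.2 − 454.3 = 1226.0 Gt C.

1230 Gt C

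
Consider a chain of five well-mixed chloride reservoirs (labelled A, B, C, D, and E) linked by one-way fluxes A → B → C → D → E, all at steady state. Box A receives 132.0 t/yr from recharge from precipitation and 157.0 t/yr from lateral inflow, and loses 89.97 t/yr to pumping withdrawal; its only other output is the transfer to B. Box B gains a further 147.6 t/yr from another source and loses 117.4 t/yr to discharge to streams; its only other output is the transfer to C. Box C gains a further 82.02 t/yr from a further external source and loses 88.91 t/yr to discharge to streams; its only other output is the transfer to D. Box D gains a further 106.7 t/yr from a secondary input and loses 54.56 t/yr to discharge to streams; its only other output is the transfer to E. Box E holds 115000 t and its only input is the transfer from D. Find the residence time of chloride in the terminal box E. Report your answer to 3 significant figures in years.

419 yr

Box A: F(A→B) = (132.0 + 157.0) − 89.97 = 199.03 t/yr.
Box B: F(B→C) = (199.03 + 147.6) − 117.4 = 229.23 t/yr.
Box C: F(C→D) = (229.23 + 82.02) − 88.91 = 222.34 t/yr.
Box D: F(D→E) = (222.34 + 106.7) − 54.56 = 274.48 t/yr.
Box E throughput = its input = 274.48 t/yr; τ = 115000 / 274.48 = 419.0 yr.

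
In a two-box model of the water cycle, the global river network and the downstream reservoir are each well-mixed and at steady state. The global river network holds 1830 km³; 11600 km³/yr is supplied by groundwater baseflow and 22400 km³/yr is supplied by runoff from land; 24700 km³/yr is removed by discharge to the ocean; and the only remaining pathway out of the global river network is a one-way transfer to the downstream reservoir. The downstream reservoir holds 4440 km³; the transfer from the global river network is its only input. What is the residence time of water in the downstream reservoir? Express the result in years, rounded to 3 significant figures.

0.477 yr

Balance the global river network: ΣF_in = 11600 + 22400 = 34000 km³/yr.
Transfer to the downstream reservoir = ΣF_in − (24700) = 9300.0 km³/yr.
At steady state the output of the downstream reservoir equals its input, 9300.0 km³/yr.
τ = M / F = 4440 / 9300.0 = 0.4774 yr.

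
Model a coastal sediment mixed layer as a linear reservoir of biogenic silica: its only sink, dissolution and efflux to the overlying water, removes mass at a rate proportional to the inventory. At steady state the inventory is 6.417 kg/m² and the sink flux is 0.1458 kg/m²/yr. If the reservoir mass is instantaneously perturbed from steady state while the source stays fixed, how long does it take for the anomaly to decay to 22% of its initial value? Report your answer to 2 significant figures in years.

For a linear reservoir the anomaly decays as exp(−t/τ) with τ = M/F = 6.417/0.1458 = 44.01 yr.
exp(−t/τ) = 0.22 ⇒ t = −τ ln(0.22) = 44.01 × 1.514 = 66.64 yr.

67 yr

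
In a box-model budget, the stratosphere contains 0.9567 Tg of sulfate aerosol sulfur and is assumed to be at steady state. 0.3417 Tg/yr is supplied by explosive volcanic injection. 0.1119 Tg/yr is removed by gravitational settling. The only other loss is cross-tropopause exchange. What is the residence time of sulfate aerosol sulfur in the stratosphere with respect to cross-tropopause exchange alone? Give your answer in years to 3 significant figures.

4.16 yr

At steady state ΣF_in = ΣF_out.
ΣF_in = 0.34170 Tg/yr.
Cross-tropopause exchange flux = ΣF_in − (0.1119) = 0.34170 − 0.1119 = 0.2298 Tg/yr.
τ = M / F = 0.9567 / 0.2298 = 4.163 yr.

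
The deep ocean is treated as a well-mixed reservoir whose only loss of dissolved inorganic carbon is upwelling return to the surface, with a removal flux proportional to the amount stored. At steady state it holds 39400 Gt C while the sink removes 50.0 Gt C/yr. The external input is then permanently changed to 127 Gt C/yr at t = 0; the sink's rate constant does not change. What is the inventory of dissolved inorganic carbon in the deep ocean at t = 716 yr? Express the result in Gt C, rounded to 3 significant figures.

Residence time τ = M₀/F₀ = 788.0 yr. The eventual steady state is M_∞ = M₀·(F₁/F₀) = 39400 × 127/50.0 = 100080 Gt C.
The anomaly ΔM(t) = M(t) − M_∞ decays as ΔM₀·e^(−t/τ) with ΔM₀ = 39400 − 100080 = −60680 Gt C.
At t = 716 yr, e^(−t/τ) = e^(−0.9086) = 0.4031, so ΔM = −24460 Gt C and M = 100080 − 24460 = 75619 Gt C.

75600 Gt C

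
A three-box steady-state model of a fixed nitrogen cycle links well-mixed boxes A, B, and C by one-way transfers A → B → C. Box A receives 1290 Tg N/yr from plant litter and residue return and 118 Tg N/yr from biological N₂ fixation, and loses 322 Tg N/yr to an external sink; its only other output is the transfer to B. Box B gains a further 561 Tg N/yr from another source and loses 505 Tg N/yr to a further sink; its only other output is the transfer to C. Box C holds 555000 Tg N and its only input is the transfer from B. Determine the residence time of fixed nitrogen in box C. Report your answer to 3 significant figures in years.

Box A: F(A→B) = (1290 + 118) − 322 = 1086.0 Tg N/yr.
Box B: F(B→C) = (1086.0 + 561) − 505 = 1142.0 Tg N/yr.
Box C throughput = its input = 1142.0 Tg N/yr; τ = 555000 / 1142.0 = 486.0 yr.

486 yr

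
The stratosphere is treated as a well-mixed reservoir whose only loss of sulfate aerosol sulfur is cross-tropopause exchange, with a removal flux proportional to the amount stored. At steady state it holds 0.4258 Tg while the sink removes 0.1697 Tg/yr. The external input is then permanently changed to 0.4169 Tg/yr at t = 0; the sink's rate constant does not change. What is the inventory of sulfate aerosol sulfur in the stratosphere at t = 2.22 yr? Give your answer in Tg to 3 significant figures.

The sink rate constant is k = F₀/M₀ = 0.1697/0.4258 = 0.3985 yr⁻¹.
Solving dM/dt = F₁ − kM with M(0) = M₀ gives M(t) = F₁/k + (M₀ − F₁/k)·e^(−kt).
F₁/k = 0.4169/0.3985 = 1.0461 Tg; kt = 0.3985 × 2.22 = 0.8848, e^(−kt) = 0.4128.
M(2.22) = 1.0461 + (0.4258 − 1.0461) × 0.4128 = 1.0461 − 0.2560 = 0.79001 Tg.

0.790 Tg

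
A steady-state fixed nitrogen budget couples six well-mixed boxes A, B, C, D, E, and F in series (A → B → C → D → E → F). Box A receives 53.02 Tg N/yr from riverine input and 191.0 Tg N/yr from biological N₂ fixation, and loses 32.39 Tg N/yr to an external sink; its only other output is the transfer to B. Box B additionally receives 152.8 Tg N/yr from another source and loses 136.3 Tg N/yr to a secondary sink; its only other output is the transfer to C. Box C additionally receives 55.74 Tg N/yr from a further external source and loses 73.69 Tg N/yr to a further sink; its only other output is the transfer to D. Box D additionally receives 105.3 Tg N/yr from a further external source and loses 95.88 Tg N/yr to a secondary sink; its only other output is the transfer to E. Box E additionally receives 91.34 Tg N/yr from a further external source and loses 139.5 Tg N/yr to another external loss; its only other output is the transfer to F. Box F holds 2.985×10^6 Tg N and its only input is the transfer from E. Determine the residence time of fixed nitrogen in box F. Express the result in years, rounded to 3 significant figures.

17400 yr

Box A: F(A→B) = (53.02 + 191.0) − 32.39 = 211.63 Tg N/yr.
Box B: F(B→C) = (211.63 + 152.8) − 136.3 = 228.13 Tg N/yr.
Box C: F(C→D) = (228.13 + 55.74) − 73.69 = 210.18 Tg N/yr.
Box D: F(D→E) = (210.18 + 105.3) − 95.88 = 219.60 Tg N/yr.
Box E: F(E→F) = (219.60 + 91.34) − 139.5 = 171.44 Tg N/yr.
Box F throughput = its input = 171.44 Tg N/yr; τ = 2.985×10^6 / 171.44 = 17410 yr.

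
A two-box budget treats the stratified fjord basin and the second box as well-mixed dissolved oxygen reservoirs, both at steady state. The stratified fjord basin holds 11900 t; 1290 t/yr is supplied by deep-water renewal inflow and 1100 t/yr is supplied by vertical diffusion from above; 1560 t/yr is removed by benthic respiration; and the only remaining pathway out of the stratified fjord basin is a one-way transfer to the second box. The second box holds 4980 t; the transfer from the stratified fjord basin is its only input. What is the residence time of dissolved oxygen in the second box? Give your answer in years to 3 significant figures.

6.00 yr

Balance the stratified fjord basin: ΣF_in = 1290 + 1100 = 2390.0 t/yr.
Transfer to the second box = ΣF_in − (1560) = 830.00 t/yr.
At steady state the output of the second box equals its input, 830.00 t/yr.
τ = M / F = 4980 / 830.00 = 6.000 yr.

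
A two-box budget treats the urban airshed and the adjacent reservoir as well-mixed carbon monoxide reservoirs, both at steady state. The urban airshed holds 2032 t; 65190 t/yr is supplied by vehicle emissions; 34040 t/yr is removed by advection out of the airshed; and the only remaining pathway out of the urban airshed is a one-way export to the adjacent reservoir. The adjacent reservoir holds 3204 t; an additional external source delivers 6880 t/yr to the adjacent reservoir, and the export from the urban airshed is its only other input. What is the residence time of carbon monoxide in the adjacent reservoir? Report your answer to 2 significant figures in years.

Balance the urban airshed: ΣF_in = 65190 t/yr.
Export to the adjacent reservoir = ΣF_in − (34040) = 31150 t/yr.
Total input to the adjacent reservoir = 31150 + 6880 = 38030 t/yr; at steady state this equals its total output.
τ = M / F = 3204 / 38030 = 0.08425 yr.

0.084 yr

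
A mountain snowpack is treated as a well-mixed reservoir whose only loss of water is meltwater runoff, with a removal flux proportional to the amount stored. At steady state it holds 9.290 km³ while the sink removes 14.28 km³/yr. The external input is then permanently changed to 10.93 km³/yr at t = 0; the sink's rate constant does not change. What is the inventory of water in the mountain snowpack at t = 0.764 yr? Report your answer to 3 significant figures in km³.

7.78 km³

The sink rate constant is k = F₀/M₀ = 14.28/9.290 = 1.537 yr⁻¹.
Solving dM/dt = F₁ − kM with M(0) = M₀ gives M(t) = F₁/k + (M₀ − F₁/k)·e^(−kt).
F₁/k = 10.93/1.537 = 7.1106 km³; kt = 1.537 × 0.764 = 1.174, e^(−kt) = 0.3090.
M(0.764) = 7.1106 + (9.290 − 7.1106) × 0.3090 = 7.1106 + 0.6735 = 7.7841 km³.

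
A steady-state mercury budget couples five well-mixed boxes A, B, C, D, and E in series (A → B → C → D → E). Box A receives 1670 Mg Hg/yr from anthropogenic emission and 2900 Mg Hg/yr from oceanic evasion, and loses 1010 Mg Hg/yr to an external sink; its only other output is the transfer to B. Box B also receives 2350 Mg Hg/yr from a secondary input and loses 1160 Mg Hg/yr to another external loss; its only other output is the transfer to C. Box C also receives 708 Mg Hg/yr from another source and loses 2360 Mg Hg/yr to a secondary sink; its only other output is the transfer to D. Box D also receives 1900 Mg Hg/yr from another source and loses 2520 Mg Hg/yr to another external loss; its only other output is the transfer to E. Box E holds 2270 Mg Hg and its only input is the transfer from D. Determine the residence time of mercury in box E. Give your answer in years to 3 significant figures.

Box A: F(A→B) = (1670 + 2900) − 1010 = 3560.0 Mg Hg/yr.
Box B: F(B→C) = (3560.0 + 2350) − 1160 = 4750.0 Mg Hg/yr.
Box C: F(C→D) = (4750.0 + 708) − 2360 = 3098.0 Mg Hg/yr.
Box D: F(D→E) = (3098.0 + 1900) − 2520 = 2478.0 Mg Hg/yr.
Box E throughput = its input = 2478.0 Mg Hg/yr; τ = 2270 / 2478.0 = 0.9161 yr.

0.916 yr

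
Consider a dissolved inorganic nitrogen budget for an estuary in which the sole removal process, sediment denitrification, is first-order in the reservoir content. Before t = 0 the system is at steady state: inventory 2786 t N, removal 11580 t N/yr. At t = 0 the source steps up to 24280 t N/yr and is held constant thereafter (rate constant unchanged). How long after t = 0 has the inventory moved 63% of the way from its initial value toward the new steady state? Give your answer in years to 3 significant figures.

τ = M₀/F₀ = 2786/11580 = 0.2406 yr.
The remaining gap fraction is e^(−t/τ); 63% covered ⇒ e^(−t/τ) = 0.370.
t = −τ ln(0.370) = 0.2406 × 0.9943 = 0.2392 yr.

0.239 yr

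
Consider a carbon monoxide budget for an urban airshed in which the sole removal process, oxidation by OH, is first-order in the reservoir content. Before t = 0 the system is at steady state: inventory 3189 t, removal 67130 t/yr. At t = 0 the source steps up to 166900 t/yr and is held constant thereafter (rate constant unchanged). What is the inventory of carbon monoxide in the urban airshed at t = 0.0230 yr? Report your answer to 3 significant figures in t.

τ = M₀/F₀ = 3189/67130 = 0.04750 yr; rate constant k = 1/τ.
New steady state M_∞ = F₁/k = F₁·τ = 166900 × 0.04750 = 7928.6 t.
M(t) = M_∞ + (M₀ − M_∞)·e^(−t/τ); t/τ = 0.0230/0.04750 = 0.4842, so e^(−t/τ) = 0.6162.
M(t) = 7928.6 − 4740 × 0.6162 = 5008.0 t.

5010 t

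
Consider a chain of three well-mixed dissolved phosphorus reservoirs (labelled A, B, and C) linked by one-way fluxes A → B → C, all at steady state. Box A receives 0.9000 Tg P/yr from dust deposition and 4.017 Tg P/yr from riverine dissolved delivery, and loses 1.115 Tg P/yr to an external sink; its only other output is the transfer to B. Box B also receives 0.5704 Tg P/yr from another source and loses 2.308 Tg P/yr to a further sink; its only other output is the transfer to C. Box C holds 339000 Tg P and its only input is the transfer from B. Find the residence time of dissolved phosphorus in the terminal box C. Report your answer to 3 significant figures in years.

Box A: F(A→B) = (0.9000 + 4.017) − 1.115 = 3.8020 Tg P/yr.
Box B: F(B→C) = (3.8020 + 0.5704) − 2.308 = 2.0644 Tg P/yr.
Box C throughput = its input = 2.0644 Tg P/yr; τ = 339000 / 2.0644 = 164200 yr.

164000 yr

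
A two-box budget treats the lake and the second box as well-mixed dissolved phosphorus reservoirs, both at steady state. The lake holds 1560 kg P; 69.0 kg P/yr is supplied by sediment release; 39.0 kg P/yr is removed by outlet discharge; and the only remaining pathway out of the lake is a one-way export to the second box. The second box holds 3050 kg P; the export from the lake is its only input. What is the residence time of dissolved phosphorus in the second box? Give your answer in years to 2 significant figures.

100 yr

Balance the lake: ΣF_in = 69.000 kg P/yr.
Export to the second box = ΣF_in − (39.0) = 30.000 kg P/yr.
At steady state the output of the second box equals its input, 30.000 kg P/yr.
τ = M / F = 3050 / 30.000 = 101.7 yr.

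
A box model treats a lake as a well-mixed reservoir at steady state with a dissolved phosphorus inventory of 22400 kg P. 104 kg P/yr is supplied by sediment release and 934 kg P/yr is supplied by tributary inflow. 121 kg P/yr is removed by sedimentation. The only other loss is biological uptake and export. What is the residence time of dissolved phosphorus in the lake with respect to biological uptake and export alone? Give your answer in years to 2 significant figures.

At steady state ΣF_in = ΣF_out.
ΣF_in = 104 + 934 = 1038.0 kg P/yr.
Biological uptake and export flux = ΣF_in − (121) = 1038.0 − 121.0 = 917.0 kg P/yr.
τ = M / F = 22400 / 917.0 = 24.43 yr.

24 yr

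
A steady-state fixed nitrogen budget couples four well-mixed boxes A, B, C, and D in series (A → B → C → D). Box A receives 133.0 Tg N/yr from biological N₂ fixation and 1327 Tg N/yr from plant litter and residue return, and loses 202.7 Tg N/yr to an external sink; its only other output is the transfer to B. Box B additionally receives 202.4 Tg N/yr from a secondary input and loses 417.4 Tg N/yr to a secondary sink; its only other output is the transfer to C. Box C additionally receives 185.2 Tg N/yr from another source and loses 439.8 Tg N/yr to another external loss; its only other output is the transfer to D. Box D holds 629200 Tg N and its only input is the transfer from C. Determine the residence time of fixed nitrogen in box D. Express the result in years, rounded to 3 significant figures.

799 yr

Box A: F(A→B) = (133.0 + 1327) − 202.7 = 1257.3 Tg N/yr.
Box B: F(B→C) = (1257.3 + 202.4) − 417.4 = 1042.3 Tg N/yr.
Box C: F(C→D) = (1042.3 + 185.2) − 439.8 = 787.70 Tg N/yr.
Box D throughput = its input = 787.70 Tg N/yr; τ = 629200 / 787.70 = 798.8 yr.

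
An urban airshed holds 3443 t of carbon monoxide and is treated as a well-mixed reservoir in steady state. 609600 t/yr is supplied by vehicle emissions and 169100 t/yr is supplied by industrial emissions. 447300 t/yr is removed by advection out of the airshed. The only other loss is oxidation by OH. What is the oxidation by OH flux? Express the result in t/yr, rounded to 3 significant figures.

At steady state ΣF_in = ΣF_out.
ΣF_in = 609600 + 169100 = 778700 t/yr.
Oxidation by OH flux = ΣF_in − (447300) = 778700 − 447300 = 331400 t/yr.

331000 t/yr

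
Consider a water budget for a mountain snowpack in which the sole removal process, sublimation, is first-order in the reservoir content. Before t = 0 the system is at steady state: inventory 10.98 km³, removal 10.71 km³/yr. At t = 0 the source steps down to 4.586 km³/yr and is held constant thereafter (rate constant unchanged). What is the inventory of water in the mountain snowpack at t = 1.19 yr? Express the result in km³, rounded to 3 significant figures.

τ = M₀/F₀ = 10.98/10.71 = 1.025 yr; rate constant k = 1/τ.
New steady state M_∞ = F₁/k = F₁·τ = 4.586 × 1.025 = 4.7016 km³.
M(t) = M_∞ + (M₀ − M_∞)·e^(−t/τ); t/τ = 1.19/1.025 = 1.161, so e^(−t/τ) = 0.3133.
M(t) = 4.7016 + 6.278 × 0.3133 = 6.6683 km³.

6.67 km³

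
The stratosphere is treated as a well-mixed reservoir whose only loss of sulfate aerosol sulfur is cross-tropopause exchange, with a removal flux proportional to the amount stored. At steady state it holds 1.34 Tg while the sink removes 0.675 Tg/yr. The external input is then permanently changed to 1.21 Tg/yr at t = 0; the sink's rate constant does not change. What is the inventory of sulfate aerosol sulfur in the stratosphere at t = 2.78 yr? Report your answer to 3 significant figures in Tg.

τ = M₀/F₀ = 1.34/0.675 = 1.985 yr; rate constant k = 1/τ.
New steady state M_∞ = F₁/k = F₁·τ = 1.21 × 1.985 = 2.4021 Tg.
M(t) = M_∞ + (M₀ − M_∞)·e^(−t/τ); t/τ = 2.78/1.985 = 1.400, so e^(−t/τ) = 0.2465.
M(t) = 2.4021 − 1.062 × 0.2465 = 2.1403 Tg.

2.14 Tg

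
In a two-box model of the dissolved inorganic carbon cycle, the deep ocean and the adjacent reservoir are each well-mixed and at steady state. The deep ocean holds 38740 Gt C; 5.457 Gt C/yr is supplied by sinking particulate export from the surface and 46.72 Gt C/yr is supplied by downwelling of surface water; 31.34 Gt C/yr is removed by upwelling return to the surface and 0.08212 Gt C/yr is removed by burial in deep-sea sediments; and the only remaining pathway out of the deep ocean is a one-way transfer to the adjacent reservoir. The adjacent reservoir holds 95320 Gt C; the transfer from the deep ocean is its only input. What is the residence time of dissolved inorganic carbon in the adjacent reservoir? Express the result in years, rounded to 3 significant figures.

4590 yr

Balance the deep ocean: ΣF_in = 5.457 + 46.72 = 52.177 Gt C/yr.
Transfer to the adjacent reservoir = ΣF_in − (31.34 + 0.08212) = 20.755 Gt C/yr.
At steady state the output of the adjacent reservoir equals its input, 20.755 Gt C/yr.
τ = M / F = 95320 / 20.755 = 4593 yr.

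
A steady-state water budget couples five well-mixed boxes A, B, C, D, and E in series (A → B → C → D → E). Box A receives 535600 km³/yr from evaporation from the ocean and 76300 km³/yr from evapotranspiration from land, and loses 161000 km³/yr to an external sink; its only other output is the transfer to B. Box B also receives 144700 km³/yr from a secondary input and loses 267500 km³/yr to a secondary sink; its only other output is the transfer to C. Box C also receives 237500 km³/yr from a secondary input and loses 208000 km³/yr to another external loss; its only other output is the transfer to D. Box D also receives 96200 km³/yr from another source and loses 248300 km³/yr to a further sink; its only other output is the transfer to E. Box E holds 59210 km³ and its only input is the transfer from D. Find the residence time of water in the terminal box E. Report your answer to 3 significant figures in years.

Box A: F(A→B) = (535600 + 76300) − 161000 = 450900 km³/yr.
Box B: F(B→C) = (450900 + 144700) − 267500 = 328100 km³/yr.
Box C: F(C→D) = (328100 + 237500) − 208000 = 357600 km³/yr.
Box D: F(D→E) = (357600 + 96200) − 248300 = 205500 km³/yr.
Box E throughput = its input = 205500 km³/yr; τ = 59210 / 205500 = 0.2881 yr.

0.288 yr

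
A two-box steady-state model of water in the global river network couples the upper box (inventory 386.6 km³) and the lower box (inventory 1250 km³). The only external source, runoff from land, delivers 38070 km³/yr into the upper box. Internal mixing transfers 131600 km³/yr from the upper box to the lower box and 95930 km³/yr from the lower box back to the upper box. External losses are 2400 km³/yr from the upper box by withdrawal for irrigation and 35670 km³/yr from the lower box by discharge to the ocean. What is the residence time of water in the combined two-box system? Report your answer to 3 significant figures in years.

0.0430 yr

For the system as a whole, the A↔B exchange is internal and contributes nothing to the throughput; only the external sinks remove mass.
M_total = 386.6 + 1250 = 1636.6 km³.
ΣF_external_out = 2400 + 35670 = 38070 km³/yr.
τ = M_total / ΣF_ext = 1636.6 / 38070 = 0.04299 yr.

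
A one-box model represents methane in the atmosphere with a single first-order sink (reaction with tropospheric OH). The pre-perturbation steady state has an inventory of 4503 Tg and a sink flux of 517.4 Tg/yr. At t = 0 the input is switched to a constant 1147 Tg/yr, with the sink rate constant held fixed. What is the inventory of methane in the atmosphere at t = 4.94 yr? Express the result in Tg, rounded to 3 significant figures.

6880 Tg

The sink rate constant is k = F₀/M₀ = 517.4/4503 = 0.1149 yr⁻¹.
Solving dM/dt = F₁ − kM with M(0) = M₀ gives M(t) = F₁/k + (M₀ − F₁/k)·e^(−kt).
F₁/k = 1147/0.1149 = 9982.5 Tg; kt = 0.1149 × 4.94 = 0.5676, e^(−kt) = 0.5669.
M(4.94) = 9982.5 + (4503 − 9982.5) × 0.5669 = 9982.5 − 3106 = 6876.3 Tg.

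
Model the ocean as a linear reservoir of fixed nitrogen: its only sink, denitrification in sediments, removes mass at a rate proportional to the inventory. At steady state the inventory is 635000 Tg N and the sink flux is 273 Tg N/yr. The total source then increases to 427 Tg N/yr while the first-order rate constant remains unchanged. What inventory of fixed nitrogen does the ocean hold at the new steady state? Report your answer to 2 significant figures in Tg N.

Rate constant k = F/M = 273 / 635000 = 0.0004299 yr⁻¹.
At the new steady state, source = k·M_new ⇒ M_new = 427 / 0.0004299 = 993200 Tg N.
(Equivalently M_new = M × F_new/F_old = 635000 × 427/273.)

990000 Tg N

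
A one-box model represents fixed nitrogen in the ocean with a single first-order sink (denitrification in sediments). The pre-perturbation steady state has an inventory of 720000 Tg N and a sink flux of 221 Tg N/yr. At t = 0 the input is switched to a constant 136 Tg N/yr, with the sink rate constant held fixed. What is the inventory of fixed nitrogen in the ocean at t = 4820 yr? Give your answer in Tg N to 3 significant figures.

506000 Tg N

τ = M₀/F₀ = 720000/221 = 3258 yr; rate constant k = 1/τ.
New steady state M_∞ = F₁/k = F₁·τ = 136 × 3258 = 443080 Tg N.
M(t) = M_∞ + (M₀ − M_∞)·e^(−t/τ); t/τ = 4820/3258 = 1.479, so e^(−t/τ) = 0.2278.
M(t) = 443080 + 276900 × 0.2278 = 506150 Tg N.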